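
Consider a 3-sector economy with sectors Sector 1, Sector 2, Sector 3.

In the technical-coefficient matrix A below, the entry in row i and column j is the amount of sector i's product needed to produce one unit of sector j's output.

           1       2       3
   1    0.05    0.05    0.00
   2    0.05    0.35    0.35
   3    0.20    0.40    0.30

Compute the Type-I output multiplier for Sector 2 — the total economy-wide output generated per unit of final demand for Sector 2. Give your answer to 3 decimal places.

I − A =
  [   0.95    -0.05     0.00]
  [  -0.05     0.65    -0.35]
  [  -0.20    -0.40     0.70]
Cofactors of I−A, C_ij = (−1)^(i+j)·(minor ij) (rows/columns in the sector order above):
  C_11 = (0.65)(0.70) − (-0.35)(-0.40) = 0.3150
  C_12 = −[(-0.05)(0.70) − (-0.35)(-0.20)] = 0.1050
  C_13 = (-0.05)(-0.40) − (0.65)(-0.20) = 0.1500
  C_21 = −[(-0.05)(0.70) − (0.00)(-0.40)] = 0.0350
  C_22 = (0.95)(0.70) − (0.00)(-0.20) = 0.6650
  C_23 = −[(0.95)(-0.40) − (-0.05)(-0.20)] = 0.3900
  C_31 = (-0.05)(-0.35) − (0.00)(0.65) = 0.0175
  C_32 = −[(0.95)(-0.35) − (0.00)(-0.05)] = 0.3325
  C_33 = (0.95)(0.65) − (-0.05)(-0.05) = 0.6150
det(I−A) = Σ_j (I−A)_1j·C_1j = (0.95)(0.3150) + (-0.05)(0.1050) + (0.00)(0.1500) = 0.2940
adj(I−A) = Cᵀ =
  [ 0.3150   0.0350   0.0175]
  [ 0.1050   0.6650   0.3325]
  [ 0.1500   0.3900   0.6150]
(I − A)⁻¹ = adj(I−A) / det(I−A) ≈
  [   1.0714     0.1190     0.0595]
  [   0.3571     2.2619     1.1310]
  [   0.5102     1.3265     2.0918]
The output multiplier for sector j is the column-j sum of the Leontief inverse (I − A)⁻¹ = adj(I−A) / det(I−A).
Column 2 of adj(I−A): (0.0350, 0.6650, 0.3900); det(I−A) = 0.2940.
m_2 = (0.0350 + 0.6650 + 0.3900) / 0.2940 = 1.09 / 0.2940 ≈ 3.707.

m_2 = 3.707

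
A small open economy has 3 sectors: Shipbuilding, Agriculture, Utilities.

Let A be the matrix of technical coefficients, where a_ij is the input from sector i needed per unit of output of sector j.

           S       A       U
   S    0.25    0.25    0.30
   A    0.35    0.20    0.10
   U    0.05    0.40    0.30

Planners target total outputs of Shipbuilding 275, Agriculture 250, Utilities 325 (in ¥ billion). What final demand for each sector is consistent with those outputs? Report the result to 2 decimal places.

I − A =
  [   0.75    -0.25    -0.30]
  [  -0.35     0.80    -0.10]
  [  -0.05    -0.40     0.70]
d = (I − A) x:
  d_S = (+0.75)·275 + (-0.25)·250 + (-0.30)·325 = 46.25
  d_A = (-0.35)·275 + (+0.80)·250 + (-0.10)·325 = 71.25
  d_U = (-0.05)·275 + (-0.40)·250 + (+0.70)·325 = 113.75

d_S = 46.25, d_A = 71.25, d_U = 113.75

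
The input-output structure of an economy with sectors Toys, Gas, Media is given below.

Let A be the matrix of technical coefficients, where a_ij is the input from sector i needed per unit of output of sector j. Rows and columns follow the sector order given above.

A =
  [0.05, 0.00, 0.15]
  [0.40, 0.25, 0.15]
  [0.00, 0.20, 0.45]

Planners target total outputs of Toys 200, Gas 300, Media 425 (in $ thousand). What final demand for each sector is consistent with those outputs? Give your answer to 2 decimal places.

I − A =
  [   0.95     0.00    -0.15]
  [  -0.40     0.75    -0.15]
  [   0.00    -0.20     0.55]
d = (I − A) x:
  d_T = (+0.95)·200 + (+0.00)·300 + (-0.15)·425 = 126.25
  d_G = (-0.40)·200 + (+0.75)·300 + (-0.15)·425 = 81.25
  d_M = (+0.00)·200 + (-0.20)·300 + (+0.55)·425 = 173.75

d_T = 126.25, d_G = 81.25, d_M = 173.75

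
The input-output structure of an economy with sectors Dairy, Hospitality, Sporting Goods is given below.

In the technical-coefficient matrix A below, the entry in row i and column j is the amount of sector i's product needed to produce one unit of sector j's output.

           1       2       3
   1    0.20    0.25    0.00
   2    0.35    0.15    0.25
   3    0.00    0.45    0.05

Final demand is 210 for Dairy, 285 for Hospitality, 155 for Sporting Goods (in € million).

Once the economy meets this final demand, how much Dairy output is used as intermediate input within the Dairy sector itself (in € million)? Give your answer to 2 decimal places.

z_11 = 94.45

I − A =
  [   0.80    -0.25     0.00]
  [  -0.35     0.85    -0.25]
  [   0.00    -0.45     0.95]
Cofactors of I−A, C_ij = (−1)^(i+j)·(minor ij) (rows/columns in the sector order above):
  C_11 = (0.85)(0.95) − (-0.25)(-0.45) = 0.6950
  C_12 = −[(-0.35)(0.95) − (-0.25)(0.00)] = 0.3325
  C_13 = (-0.35)(-0.45) − (0.85)(0.00) = 0.1575
  C_21 = −[(-0.25)(0.95) − (0.00)(-0.45)] = 0.2375
  C_22 = (0.80)(0.95) − (0.00)(0.00) = 0.7600
  C_23 = −[(0.80)(-0.45) − (-0.25)(0.00)] = 0.3600
  C_31 = (-0.25)(-0.25) − (0.00)(0.85) = 0.0625
  C_32 = −[(0.80)(-0.25) − (0.00)(-0.35)] = 0.2000
  C_33 = (0.80)(0.85) − (-0.25)(-0.35) = 0.5925
det(I−A) = Σ_j (I−A)_1j·C_1j = (0.80)(0.6950) + (-0.25)(0.3325) + (0.00)(0.1575) = 0.472875
adj(I−A) = Cᵀ =
  [ 0.6950   0.2375   0.0625]
  [ 0.3325   0.7600   0.2000]
  [ 0.1575   0.3600   0.5925]
(I − A)⁻¹ = adj(I−A) / det(I−A) ≈
  [   1.4697     0.5022     0.1322]
  [   0.7031     1.6072     0.4229]
  [   0.3331     0.7613     1.2530]
First solve x = (I − A)⁻¹ d = adj(I−A)·d / det(I−A); in particular x_1 = (0.6950·210 + 0.2375·285 + 0.0625·155) / 0.472875 = 223.325 / 0.472875 ≈ 472.2707.
Intermediate flow from 1 to 1: z_11 = a_11 · x_1 = 0.20 × 223.325 / 0.472875 = 44.665 / 0.472875 ≈ 94.45.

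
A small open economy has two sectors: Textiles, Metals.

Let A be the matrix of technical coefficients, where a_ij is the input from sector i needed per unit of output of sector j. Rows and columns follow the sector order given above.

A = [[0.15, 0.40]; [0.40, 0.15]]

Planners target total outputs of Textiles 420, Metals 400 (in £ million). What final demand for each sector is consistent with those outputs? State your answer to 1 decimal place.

I − A =
  [   0.85    -0.40]
  [  -0.40     0.85]
d = (I − A) x:
  d_T = (+0.85)·420 + (-0.40)·400 = 197.0
  d_M = (-0.40)·420 + (+0.85)·400 = 172.0

d_T = 197.0, d_M = 172.0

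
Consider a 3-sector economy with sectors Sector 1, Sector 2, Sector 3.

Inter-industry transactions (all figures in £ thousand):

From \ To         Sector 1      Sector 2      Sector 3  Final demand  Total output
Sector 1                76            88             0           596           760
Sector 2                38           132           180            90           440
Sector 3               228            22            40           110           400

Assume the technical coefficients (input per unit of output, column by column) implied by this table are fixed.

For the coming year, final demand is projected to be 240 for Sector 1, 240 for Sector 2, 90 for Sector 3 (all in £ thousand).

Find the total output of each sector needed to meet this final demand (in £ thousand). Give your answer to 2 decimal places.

x_1 = 385.90, x_2 = 536.56, x_3 = 258.44

Technical coefficients a_ij = z_ij / X_j:
  a_11 = 76/760 = 0.10, a_21 = 38/760 = 0.05, a_31 = 228/760 = 0.30
  a_12 = 88/440 = 0.20, a_22 = 132/440 = 0.30, a_32 = 22/440 = 0.05
  a_13 = 0/400 = 0.00, a_23 = 180/400 = 0.45, a_33 = 40/400 = 0.10
I − A =
  [   0.90    -0.20     0.00]
  [  -0.05     0.70    -0.45]
  [  -0.30    -0.05     0.90]
Cofactors of I−A, C_ij = (−1)^(i+j)·(minor ij) (rows/columns in the sector order above):
  C_11 = (0.70)(0.90) − (-0.45)(-0.05) = 0.6075
  C_12 = −[(-0.05)(0.90) − (-0.45)(-0.30)] = 0.1800
  C_13 = (-0.05)(-0.05) − (0.70)(-0.30) = 0.2125
  C_21 = −[(-0.20)(0.90) − (0.00)(-0.05)] = 0.1800
  C_22 = (0.90)(0.90) − (0.00)(-0.30) = 0.8100
  C_23 = −[(0.90)(-0.05) − (-0.20)(-0.30)] = 0.1050
  C_31 = (-0.20)(-0.45) − (0.00)(0.70) = 0.0900
  C_32 = −[(0.90)(-0.45) − (0.00)(-0.05)] = 0.4050
  C_33 = (0.90)(0.70) − (-0.20)(-0.05) = 0.6200
det(I−A) = Σ_j (I−A)_1j·C_1j = (0.90)(0.6075) + (-0.20)(0.1800) + (0.00)(0.2125) = 0.51075
adj(I−A) = Cᵀ =
  [ 0.6075   0.1800   0.0900]
  [ 0.1800   0.8100   0.4050]
  [ 0.2125   0.1050   0.6200]
(I − A)⁻¹ = adj(I−A) / det(I−A) ≈
  [   1.1894     0.3524     0.1762]
  [   0.3524     1.5859     0.7930]
  [   0.4161     0.2056     1.2139]
x = (I − A)⁻¹ d = adj(I−A)·d / det(I−A), with det(I−A) = 0.51075:
  x_1 = (0.6075·240 + 0.1800·240 + 0.0900·90) / 0.51075 = 197.10 / 0.51075 ≈ 385.90
  x_2 = (0.1800·240 + 0.8100·240 + 0.4050·90) / 0.51075 = 274.05 / 0.51075 ≈ 536.56
  x_3 = (0.2125·240 + 0.1050·240 + 0.6200·90) / 0.51075 = 132.00 / 0.51075 ≈ 258.44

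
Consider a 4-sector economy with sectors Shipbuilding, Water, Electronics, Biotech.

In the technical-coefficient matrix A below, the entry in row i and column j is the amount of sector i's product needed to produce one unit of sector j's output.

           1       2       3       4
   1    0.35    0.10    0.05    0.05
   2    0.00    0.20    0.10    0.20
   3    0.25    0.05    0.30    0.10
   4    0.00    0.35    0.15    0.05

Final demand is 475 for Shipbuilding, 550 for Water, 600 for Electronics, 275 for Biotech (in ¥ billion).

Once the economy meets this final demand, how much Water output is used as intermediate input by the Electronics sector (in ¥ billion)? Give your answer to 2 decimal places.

z_23 = 145.47

I − A =
  [   0.65    -0.10    -0.05    -0.05]
  [   0.00     0.80    -0.10    -0.20]
  [  -0.25    -0.05     0.70    -0.10]
  [   0.00    -0.35    -0.15     0.95]
Compute the cofactors C_ij = (−1)^(i+j)·(3×3 minor ij) of I−A; the adjugate is their transpose:
adj(I−A) = Cᵀ =
  [ 0.46125   0.08175   0.05475   0.04725]
  [ 0.03125   0.40875   0.08125   0.09625]
  [ 0.17250   0.08175   0.44850   0.07350]
  [ 0.03875   0.16350   0.10075   0.34825]
det(I−A) = Σ_j (I−A)_1j·C_1j = (0.65)(0.46125) + (-0.10)(0.03125) + (-0.05)(0.17250) + (-0.05)(0.03875) = 0.286125
(I − A)⁻¹ = adj(I−A) / det(I−A) ≈
  [   1.6121     0.2857     0.1913     0.1651]
  [   0.1092     1.4286     0.2840     0.3364]
  [   0.6029     0.2857     1.5675     0.2569]
  [   0.1354     0.5714     0.3521     1.2171]
First solve x = (I − A)⁻¹ d = adj(I−A)·d / det(I−A); in particular x_3 = (0.17250·475 + 0.08175·550 + 0.44850·600 + 0.07350·275) / 0.286125 = 416.2125 / 0.286125 ≈ 1454.6527.
Intermediate flow from 2 to 3: z_23 = a_23 · x_3 = 0.10 × 416.2125 / 0.286125 = 41.62125 / 0.286125 ≈ 145.47.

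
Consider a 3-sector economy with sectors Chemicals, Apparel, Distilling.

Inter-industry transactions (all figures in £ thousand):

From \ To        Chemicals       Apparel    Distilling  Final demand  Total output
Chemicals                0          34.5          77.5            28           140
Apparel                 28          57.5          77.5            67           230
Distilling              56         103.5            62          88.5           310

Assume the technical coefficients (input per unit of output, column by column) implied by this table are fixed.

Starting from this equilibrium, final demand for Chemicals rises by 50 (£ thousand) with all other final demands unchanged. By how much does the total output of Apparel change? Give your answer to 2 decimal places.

Technical coefficients a_ij = z_ij / X_j:
  a_CC = 0/140 = 0.00, a_AC = 28/140 = 0.20, a_DC = 56/140 = 0.40
  a_CA = 34.5/230 = 0.15, a_AA = 57.5/230 = 0.25, a_DA = 103.5/230 = 0.45
  a_CD = 77.5/310 = 0.25, a_AD = 77.5/310 = 0.25, a_DD = 62/310 = 0.20
I − A =
  [   1.00    -0.15    -0.25]
  [  -0.20     0.75    -0.25]
  [  -0.40    -0.45     0.80]
Cofactors of I−A, C_ij = (−1)^(i+j)·(minor ij) (rows/columns in the sector order above):
  C_11 = (0.75)(0.80) − (-0.25)(-0.45) = 0.4875
  C_12 = −[(-0.20)(0.80) − (-0.25)(-0.40)] = 0.2600
  C_13 = (-0.20)(-0.45) − (0.75)(-0.40) = 0.3900
  C_21 = −[(-0.15)(0.80) − (-0.25)(-0.45)] = 0.2325
  C_22 = (1.00)(0.80) − (-0.25)(-0.40) = 0.7000
  C_23 = −[(1.00)(-0.45) − (-0.15)(-0.40)] = 0.5100
  C_31 = (-0.15)(-0.25) − (-0.25)(0.75) = 0.2250
  C_32 = −[(1.00)(-0.25) − (-0.25)(-0.20)] = 0.3000
  C_33 = (1.00)(0.75) − (-0.15)(-0.20) = 0.7200
det(I−A) = Σ_j (I−A)_1j·C_1j = (1.00)(0.4875) + (-0.15)(0.2600) + (-0.25)(0.3900) = 0.3510
adj(I−A) = Cᵀ =
  [ 0.4875   0.2325   0.2250]
  [ 0.2600   0.7000   0.3000]
  [ 0.3900   0.5100   0.7200]
(I − A)⁻¹ = adj(I−A) / det(I−A) ≈
  [   1.3889     0.6624     0.6410]
  [   0.7407     1.9943     0.8547]
  [   1.1111     1.4530     2.0513]
Δx = (I − A)⁻¹ Δd with Δd having +50 in the Chemicals component and 0 elsewhere.
So Δx_A = L_AC · (+50), where L_AC = adj(I−A)_AC / det(I−A) = 0.2600 / 0.3510.
Δx_A = 0.2600 × (+50) / 0.3510 = 13.00 / 0.3510 ≈ 37.04.

Δx_A = 37.04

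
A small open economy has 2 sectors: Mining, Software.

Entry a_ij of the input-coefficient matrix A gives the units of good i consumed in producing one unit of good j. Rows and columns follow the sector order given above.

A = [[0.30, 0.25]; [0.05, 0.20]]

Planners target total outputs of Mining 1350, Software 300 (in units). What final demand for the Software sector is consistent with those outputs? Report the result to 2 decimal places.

I − A =
  [   0.70    -0.25]
  [  -0.05     0.80]
d = (I − A) x:
  d_M = (+0.70)·1350 + (-0.25)·300 = 870.00
  d_S = (-0.05)·1350 + (+0.80)·300 = 172.50

d_S = 172.50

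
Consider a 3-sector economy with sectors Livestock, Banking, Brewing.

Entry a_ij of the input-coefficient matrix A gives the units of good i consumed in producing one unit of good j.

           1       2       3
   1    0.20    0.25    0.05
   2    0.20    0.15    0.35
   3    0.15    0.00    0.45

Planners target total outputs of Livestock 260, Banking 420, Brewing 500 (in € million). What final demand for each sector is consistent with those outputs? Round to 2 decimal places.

I − A =
  [   0.80    -0.25    -0.05]
  [  -0.20     0.85    -0.35]
  [  -0.15     0.00     0.55]
d = (I − A) x:
  d_1 = (+0.80)·260 + (-0.25)·420 + (-0.05)·500 = 78.00
  d_2 = (-0.20)·260 + (+0.85)·420 + (-0.35)·500 = 130.00
  d_3 = (-0.15)·260 + (+0.00)·420 + (+0.55)·500 = 236.00

d_1 = 78.00, d_2 = 130.00, d_3 = 236.00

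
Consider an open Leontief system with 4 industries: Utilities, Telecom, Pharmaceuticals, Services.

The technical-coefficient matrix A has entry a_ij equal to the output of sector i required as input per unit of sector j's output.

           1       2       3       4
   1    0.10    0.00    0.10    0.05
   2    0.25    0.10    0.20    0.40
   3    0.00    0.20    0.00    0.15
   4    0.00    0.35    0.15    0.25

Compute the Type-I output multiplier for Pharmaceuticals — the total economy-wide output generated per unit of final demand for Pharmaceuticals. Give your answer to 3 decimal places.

I − A =
  [   0.90     0.00    -0.10    -0.05]
  [  -0.25     0.90    -0.20    -0.40]
  [   0.00    -0.20     1.00    -0.15]
  [   0.00    -0.35    -0.15     0.75]
Compute the cofactors C_ij = (−1)^(i+j)·(3×3 minor ij) of I−A; the adjugate is their transpose:
adj(I−A) = Cᵀ =
  [ 0.462250   0.039250   0.063750   0.064500]
  [ 0.181875   0.654750   0.209625   0.403250]
  [ 0.050625   0.182250   0.477125   0.196000]
  [ 0.095000   0.342000   0.193250   0.769000]
det(I−A) = Σ_j (I−A)_1j·C_1j = (0.90)(0.462250) + (0.00)(0.181875) + (-0.10)(0.050625) + (-0.05)(0.095000) = 0.4062125
(I − A)⁻¹ = adj(I−A) / det(I−A) ≈
  [   1.1380     0.0966     0.1569     0.1588]
  [   0.4477     1.6118     0.5160     0.9927]
  [   0.1246     0.4487     1.1746     0.4825]
  [   0.2339     0.8419     0.4757     1.8931]
The output multiplier for sector j is the column-j sum of the Leontief inverse (I − A)⁻¹ = adj(I−A) / det(I−A).
Column 3 of adj(I−A): (0.063750, 0.209625, 0.477125, 0.193250); det(I−A) = 0.4062125.
m_3 = (0.063750 + 0.209625 + 0.477125 + 0.193250) / 0.4062125 = 0.94375 / 0.4062125 ≈ 2.323.

m_3 = 2.323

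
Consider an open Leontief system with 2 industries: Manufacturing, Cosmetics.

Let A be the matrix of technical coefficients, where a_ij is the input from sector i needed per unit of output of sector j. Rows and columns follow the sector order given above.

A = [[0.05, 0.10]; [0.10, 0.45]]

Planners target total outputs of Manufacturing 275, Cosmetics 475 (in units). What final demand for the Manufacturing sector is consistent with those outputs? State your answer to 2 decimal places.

d_M = 213.75

I − A =
  [   0.95    -0.10]
  [  -0.10     0.55]
d = (I − A) x:
  d_M = (+0.95)·275 + (-0.10)·475 = 213.75
  d_C = (-0.10)·275 + (+0.55)·475 = 233.75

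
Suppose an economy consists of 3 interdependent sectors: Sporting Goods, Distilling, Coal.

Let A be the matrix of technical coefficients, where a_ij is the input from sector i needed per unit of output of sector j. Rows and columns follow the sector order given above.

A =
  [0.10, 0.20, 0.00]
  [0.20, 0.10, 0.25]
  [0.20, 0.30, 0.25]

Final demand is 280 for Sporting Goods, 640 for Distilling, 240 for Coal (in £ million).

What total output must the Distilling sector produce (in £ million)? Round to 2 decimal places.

x_2 = 1084.00

I − A =
  [   0.90    -0.20     0.00]
  [  -0.20     0.90    -0.25]
  [  -0.20    -0.30     0.75]
Cofactors of I−A, C_ij = (−1)^(i+j)·(minor ij) (rows/columns in the sector order above):
  C_11 = (0.90)(0.75) − (-0.25)(-0.30) = 0.6000
  C_12 = −[(-0.20)(0.75) − (-0.25)(-0.20)] = 0.2000
  C_13 = (-0.20)(-0.30) − (0.90)(-0.20) = 0.2400
  C_21 = −[(-0.20)(0.75) − (0.00)(-0.30)] = 0.1500
  C_22 = (0.90)(0.75) − (0.00)(-0.20) = 0.6750
  C_23 = −[(0.90)(-0.30) − (-0.20)(-0.20)] = 0.3100
  C_31 = (-0.20)(-0.25) − (0.00)(0.90) = 0.0500
  C_32 = −[(0.90)(-0.25) − (0.00)(-0.20)] = 0.2250
  C_33 = (0.90)(0.90) − (-0.20)(-0.20) = 0.7700
det(I−A) = Σ_j (I−A)_1j·C_1j = (0.90)(0.6000) + (-0.20)(0.2000) + (0.00)(0.2400) = 0.5000
adj(I−A) = Cᵀ =
  [ 0.6000   0.1500   0.0500]
  [ 0.2000   0.6750   0.2250]
  [ 0.2400   0.3100   0.7700]
(I − A)⁻¹ = adj(I−A) / det(I−A) ≈
  [   1.2000     0.3000     0.1000]
  [   0.4000     1.3500     0.4500]
  [   0.4800     0.6200     1.5400]
x = (I − A)⁻¹ d = adj(I−A)·d / det(I−A), with det(I−A) = 0.5000:
  x_1 = (0.6000·280 + 0.1500·640 + 0.0500·240) / 0.5000 = 276.00 / 0.5000 = 552.00
  x_2 = (0.2000·280 + 0.6750·640 + 0.2250·240) / 0.5000 = 542.00 / 0.5000 = 1084.00
  x_3 = (0.2400·280 + 0.3100·640 + 0.7700·240) / 0.5000 = 450.40 / 0.5000 = 900.80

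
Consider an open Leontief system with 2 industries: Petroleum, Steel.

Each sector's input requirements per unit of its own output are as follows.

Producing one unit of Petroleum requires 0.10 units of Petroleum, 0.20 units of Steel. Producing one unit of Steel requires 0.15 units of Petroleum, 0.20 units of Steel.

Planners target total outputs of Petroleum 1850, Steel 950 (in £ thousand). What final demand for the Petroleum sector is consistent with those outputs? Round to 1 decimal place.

d_1 = 1522.5

I − A =
  [   0.90    -0.15]
  [  -0.20     0.80]
d = (I − A) x:
  d_1 = (+0.90)·1850 + (-0.15)·950 = 1522.5
  d_2 = (-0.20)·1850 + (+0.80)·950 = 390.0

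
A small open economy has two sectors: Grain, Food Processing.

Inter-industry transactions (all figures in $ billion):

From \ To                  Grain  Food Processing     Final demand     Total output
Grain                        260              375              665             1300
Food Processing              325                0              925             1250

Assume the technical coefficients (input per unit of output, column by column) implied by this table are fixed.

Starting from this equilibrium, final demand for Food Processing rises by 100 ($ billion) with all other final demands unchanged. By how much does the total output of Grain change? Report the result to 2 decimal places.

Technical coefficients a_ij = z_ij / X_j:
  a_GG = 260/1300 = 0.20, a_FG = 325/1300 = 0.25
  a_GF = 375/1250 = 0.30, a_FF = 0/1250 = 0.00
I − A =
  [   0.80    -0.30]
  [  -0.25     1.00]
det(I−A) = (0.80)(1.00) − (-0.30)(-0.25) = 0.7250
adj(I−A) = [[1.00, 0.30], [0.25, 0.80]]
(I − A)⁻¹ = adj(I−A) / det(I−A) ≈
  [   1.3793     0.4138]
  [   0.3448     1.1034]
Δx = (I − A)⁻¹ Δd with Δd having +100 in the Food Processing component and 0 elsewhere.
So Δx_G = L_GF · (+100), where L_GF = adj(I−A)_GF / det(I−A) = 0.30 / 0.7250.
Δx_G = 0.30 × (+100) / 0.7250 = 30.00 / 0.7250 ≈ 41.38.

Δx_G = 41.38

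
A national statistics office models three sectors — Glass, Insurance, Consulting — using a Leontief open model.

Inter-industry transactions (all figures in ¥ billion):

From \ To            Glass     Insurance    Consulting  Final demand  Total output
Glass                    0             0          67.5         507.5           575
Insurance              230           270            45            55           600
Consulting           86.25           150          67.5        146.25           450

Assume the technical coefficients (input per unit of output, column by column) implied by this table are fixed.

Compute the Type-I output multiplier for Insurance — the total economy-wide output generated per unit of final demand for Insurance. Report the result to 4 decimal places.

Technical coefficients a_ij = z_ij / X_j:
  a_GG = 0/575 = 0.00, a_IG = 230/575 = 0.40, a_CG = 86.25/575 = 0.15
  a_GI = 0/600 = 0.00, a_II = 270/600 = 0.45, a_CI = 150/600 = 0.25
  a_GC = 67.5/450 = 0.15, a_IC = 45/450 = 0.10, a_CC = 67.5/450 = 0.15
I − A =
  [   1.00     0.00    -0.15]
  [  -0.40     0.55    -0.10]
  [  -0.15    -0.25     0.85]
Cofactors of I−A, C_ij = (−1)^(i+j)·(minor ij) (rows/columns in the sector order above):
  C_11 = (0.55)(0.85) − (-0.10)(-0.25) = 0.4425
  C_12 = −[(-0.40)(0.85) − (-0.10)(-0.15)] = 0.3550
  C_13 = (-0.40)(-0.25) − (0.55)(-0.15) = 0.1825
  C_21 = −[(0.00)(0.85) − (-0.15)(-0.25)] = 0.0375
  C_22 = (1.00)(0.85) − (-0.15)(-0.15) = 0.8275
  C_23 = −[(1.00)(-0.25) − (0.00)(-0.15)] = 0.2500
  C_31 = (0.00)(-0.10) − (-0.15)(0.55) = 0.0825
  C_32 = −[(1.00)(-0.10) − (-0.15)(-0.40)] = 0.1600
  C_33 = (1.00)(0.55) − (0.00)(-0.40) = 0.5500
det(I−A) = Σ_j (I−A)_1j·C_1j = (1.00)(0.4425) + (0.00)(0.3550) + (-0.15)(0.1825) = 0.415125
adj(I−A) = Cᵀ =
  [ 0.4425   0.0375   0.0825]
  [ 0.3550   0.8275   0.1600]
  [ 0.1825   0.2500   0.5500]
(I − A)⁻¹ = adj(I−A) / det(I−A) ≈
  [   1.06594     0.09033     0.19874]
  [   0.85516     1.99338     0.38543]
  [   0.43963     0.60223     1.32490]
The output multiplier for sector j is the column-j sum of the Leontief inverse (I − A)⁻¹ = adj(I−A) / det(I−A).
Column I of adj(I−A): (0.0375, 0.8275, 0.2500); det(I−A) = 0.415125.
m_I = (0.0375 + 0.8275 + 0.2500) / 0.415125 = 1.115 / 0.415125 ≈ 2.6859.

m_I = 2.6859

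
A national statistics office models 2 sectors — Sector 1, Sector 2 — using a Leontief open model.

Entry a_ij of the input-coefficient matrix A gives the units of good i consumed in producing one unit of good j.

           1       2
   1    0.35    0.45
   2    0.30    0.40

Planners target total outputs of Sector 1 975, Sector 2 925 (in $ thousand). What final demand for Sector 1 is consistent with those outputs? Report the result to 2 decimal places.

d_1 = 217.50

I − A =
  [   0.65    -0.45]
  [  -0.30     0.60]
d = (I − A) x:
  d_1 = (+0.65)·975 + (-0.45)·925 = 217.50
  d_2 = (-0.30)·975 + (+0.60)·925 = 262.50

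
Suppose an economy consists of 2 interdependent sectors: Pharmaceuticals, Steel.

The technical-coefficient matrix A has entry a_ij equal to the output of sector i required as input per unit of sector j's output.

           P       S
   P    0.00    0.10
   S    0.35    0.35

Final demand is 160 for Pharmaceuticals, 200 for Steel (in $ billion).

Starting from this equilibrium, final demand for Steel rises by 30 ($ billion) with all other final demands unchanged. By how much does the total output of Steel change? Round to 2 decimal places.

Δx_S = 48.78

I − A =
  [   1.00    -0.10]
  [  -0.35     0.65]
det(I−A) = (1.00)(0.65) − (-0.10)(-0.35) = 0.6150
adj(I−A) = [[0.65, 0.10], [0.35, 1.00]]
(I − A)⁻¹ = adj(I−A) / det(I−A) ≈
  [   1.0569     0.1626]
  [   0.5691     1.6260]
Δx = (I − A)⁻¹ Δd with Δd having +30 in the Steel component and 0 elsewhere.
So Δx_S = L_SS · (+30), where L_SS = adj(I−A)_SS / det(I−A) = 1.00 / 0.6150.
Δx_S = 1.00 × (+30) / 0.6150 = 30.00 / 0.6150 ≈ 48.78.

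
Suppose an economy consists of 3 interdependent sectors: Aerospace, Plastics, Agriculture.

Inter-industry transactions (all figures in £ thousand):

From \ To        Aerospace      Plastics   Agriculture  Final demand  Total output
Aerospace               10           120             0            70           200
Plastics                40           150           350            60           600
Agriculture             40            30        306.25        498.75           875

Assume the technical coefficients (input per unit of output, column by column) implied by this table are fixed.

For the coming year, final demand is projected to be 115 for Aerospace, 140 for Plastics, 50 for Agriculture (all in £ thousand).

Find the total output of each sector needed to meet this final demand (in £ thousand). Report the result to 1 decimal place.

Technical coefficients a_ij = z_ij / X_j:
  a_11 = 10/200 = 0.05, a_21 = 40/200 = 0.20, a_31 = 40/200 = 0.20
  a_12 = 120/600 = 0.20, a_22 = 150/600 = 0.25, a_32 = 30/600 = 0.05
  a_13 = 0/875 = 0.00, a_23 = 350/875 = 0.40, a_33 = 306.25/875 = 0.35
I − A =
  [   0.95    -0.20     0.00]
  [  -0.20     0.75    -0.40]
  [  -0.20    -0.05     0.65]
Cofactors of I−A, C_ij = (−1)^(i+j)·(minor ij) (rows/columns in the sector order above):
  C_11 = (0.75)(0.65) − (-0.40)(-0.05) = 0.4675
  C_12 = −[(-0.20)(0.65) − (-0.40)(-0.20)] = 0.2100
  C_13 = (-0.20)(-0.05) − (0.75)(-0.20) = 0.1600
  C_21 = −[(-0.20)(0.65) − (0.00)(-0.05)] = 0.1300
  C_22 = (0.95)(0.65) − (0.00)(-0.20) = 0.6175
  C_23 = −[(0.95)(-0.05) − (-0.20)(-0.20)] = 0.0875
  C_31 = (-0.20)(-0.40) − (0.00)(0.75) = 0.0800
  C_32 = −[(0.95)(-0.40) − (0.00)(-0.20)] = 0.3800
  C_33 = (0.95)(0.75) − (-0.20)(-0.20) = 0.6725
det(I−A) = Σ_j (I−A)_1j·C_1j = (0.95)(0.4675) + (-0.20)(0.2100) + (0.00)(0.1600) = 0.402125
adj(I−A) = Cᵀ =
  [ 0.4675   0.1300   0.0800]
  [ 0.2100   0.6175   0.3800]
  [ 0.1600   0.0875   0.6725]
(I − A)⁻¹ = adj(I−A) / det(I−A) ≈
  [   1.1626     0.3233     0.1989]
  [   0.5222     1.5356     0.9450]
  [   0.3979     0.2176     1.6724]
x = (I − A)⁻¹ d = adj(I−A)·d / det(I−A), with det(I−A) = 0.402125:
  x_1 = (0.4675·115 + 0.1300·140 + 0.0800·50) / 0.402125 = 75.9625 / 0.402125 ≈ 188.9
  x_2 = (0.2100·115 + 0.6175·140 + 0.3800·50) / 0.402125 = 129.60 / 0.402125 ≈ 322.3
  x_3 = (0.1600·115 + 0.0875·140 + 0.6725·50) / 0.402125 = 64.275 / 0.402125 ≈ 159.8

x_1 = 188.9, x_2 = 322.3, x_3 = 159.8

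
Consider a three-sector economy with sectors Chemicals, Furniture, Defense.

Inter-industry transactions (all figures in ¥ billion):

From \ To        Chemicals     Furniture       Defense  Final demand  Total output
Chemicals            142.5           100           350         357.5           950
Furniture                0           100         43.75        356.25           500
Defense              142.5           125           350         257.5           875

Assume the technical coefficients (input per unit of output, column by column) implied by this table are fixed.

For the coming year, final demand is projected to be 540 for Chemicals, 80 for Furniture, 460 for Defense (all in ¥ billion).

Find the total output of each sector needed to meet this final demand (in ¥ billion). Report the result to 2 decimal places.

x_1 = 1212.65, x_2 = 171.33, x_3 = 1141.21

Technical coefficients a_ij = z_ij / X_j:
  a_11 = 142.5/950 = 0.15, a_21 = 0/950 = 0.00, a_31 = 142.5/950 = 0.15
  a_12 = 100/500 = 0.20, a_22 = 100/500 = 0.20, a_32 = 125/500 = 0.25
  a_13 = 350/875 = 0.40, a_23 = 43.75/875 = 0.05, a_33 = 350/875 = 0.40
I − A =
  [   0.85    -0.20    -0.40]
  [   0.00     0.80    -0.05]
  [  -0.15    -0.25     0.60]
Cofactors of I−A, C_ij = (−1)^(i+j)·(minor ij) (rows/columns in the sector order above):
  C_11 = (0.80)(0.60) − (-0.05)(-0.25) = 0.4675
  C_12 = −[(0.00)(0.60) − (-0.05)(-0.15)] = 0.0075
  C_13 = (0.00)(-0.25) − (0.80)(-0.15) = 0.1200
  C_21 = −[(-0.20)(0.60) − (-0.40)(-0.25)] = 0.2200
  C_22 = (0.85)(0.60) − (-0.40)(-0.15) = 0.4500
  C_23 = −[(0.85)(-0.25) − (-0.20)(-0.15)] = 0.2425
  C_31 = (-0.20)(-0.05) − (-0.40)(0.80) = 0.3300
  C_32 = −[(0.85)(-0.05) − (-0.40)(0.00)] = 0.0425
  C_33 = (0.85)(0.80) − (-0.20)(0.00) = 0.6800
det(I−A) = Σ_j (I−A)_1j·C_1j = (0.85)(0.4675) + (-0.20)(0.0075) + (-0.40)(0.1200) = 0.347875
adj(I−A) = Cᵀ =
  [ 0.4675   0.2200   0.3300]
  [ 0.0075   0.4500   0.0425]
  [ 0.1200   0.2425   0.6800]
(I − A)⁻¹ = adj(I−A) / det(I−A) ≈
  [   1.3439     0.6324     0.9486]
  [   0.0216     1.2936     0.1222]
  [   0.3450     0.6971     1.9547]
x = (I − A)⁻¹ d = adj(I−A)·d / det(I−A), with det(I−A) = 0.347875:
  x_1 = (0.4675·540 + 0.2200·80 + 0.3300·460) / 0.347875 = 421.85 / 0.347875 ≈ 1212.65
  x_2 = (0.0075·540 + 0.4500·80 + 0.0425·460) / 0.347875 = 59.60 / 0.347875 ≈ 171.33
  x_3 = (0.1200·540 + 0.2425·80 + 0.6800·460) / 0.347875 = 397.00 / 0.347875 ≈ 1141.21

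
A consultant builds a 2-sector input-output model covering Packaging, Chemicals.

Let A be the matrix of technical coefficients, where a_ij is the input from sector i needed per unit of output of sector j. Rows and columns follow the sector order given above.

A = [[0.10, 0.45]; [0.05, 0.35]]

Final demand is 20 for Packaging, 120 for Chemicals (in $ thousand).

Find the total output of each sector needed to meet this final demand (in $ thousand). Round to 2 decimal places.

x_P = 119.11, x_C = 193.78

I − A =
  [   0.90    -0.45]
  [  -0.05     0.65]
det(I−A) = (0.90)(0.65) − (-0.45)(-0.05) = 0.5625
adj(I−A) = [[0.65, 0.45], [0.05, 0.90]]
(I − A)⁻¹ = adj(I−A) / det(I−A) ≈
  [   1.1556     0.8000]
  [   0.0889     1.6000]
x = (I − A)⁻¹ d = adj(I−A)·d / det(I−A), with det(I−A) = 0.5625:
  x_P = (0.65·20 + 0.45·120) / 0.5625 = 67.00 / 0.5625 ≈ 119.11
  x_C = (0.05·20 + 0.90·120) / 0.5625 = 109.00 / 0.5625 ≈ 193.78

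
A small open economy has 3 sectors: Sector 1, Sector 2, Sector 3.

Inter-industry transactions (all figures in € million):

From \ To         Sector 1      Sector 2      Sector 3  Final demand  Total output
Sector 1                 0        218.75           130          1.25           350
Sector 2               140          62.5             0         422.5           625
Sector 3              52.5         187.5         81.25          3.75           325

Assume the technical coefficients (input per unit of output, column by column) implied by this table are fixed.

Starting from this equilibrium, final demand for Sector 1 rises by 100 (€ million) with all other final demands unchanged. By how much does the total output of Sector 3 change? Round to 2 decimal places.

Δx_3 = 54.49

Technical coefficients a_ij = z_ij / X_j:
  a_11 = 0/350 = 0.00, a_21 = 140/350 = 0.40, a_31 = 52.5/350 = 0.15
  a_12 = 218.75/625 = 0.35, a_22 = 62.5/625 = 0.10, a_32 = 187.5/625 = 0.30
  a_13 = 130/325 = 0.40, a_23 = 0/325 = 0.00, a_33 = 81.25/325 = 0.25
I − A =
  [   1.00    -0.35    -0.40]
  [  -0.40     0.90     0.00]
  [  -0.15    -0.30     0.75]
Cofactors of I−A, C_ij = (−1)^(i+j)·(minor ij) (rows/columns in the sector order above):
  C_11 = (0.90)(0.75) − (0.00)(-0.30) = 0.6750
  C_12 = −[(-0.40)(0.75) − (0.00)(-0.15)] = 0.3000
  C_13 = (-0.40)(-0.30) − (0.90)(-0.15) = 0.2550
  C_21 = −[(-0.35)(0.75) − (-0.40)(-0.30)] = 0.3825
  C_22 = (1.00)(0.75) − (-0.40)(-0.15) = 0.6900
  C_23 = −[(1.00)(-0.30) − (-0.35)(-0.15)] = 0.3525
  C_31 = (-0.35)(0.00) − (-0.40)(0.90) = 0.3600
  C_32 = −[(1.00)(0.00) − (-0.40)(-0.40)] = 0.1600
  C_33 = (1.00)(0.90) − (-0.35)(-0.40) = 0.7600
det(I−A) = Σ_j (I−A)_1j·C_1j = (1.00)(0.6750) + (-0.35)(0.3000) + (-0.40)(0.2550) = 0.4680
adj(I−A) = Cᵀ =
  [ 0.6750   0.3825   0.3600]
  [ 0.3000   0.6900   0.1600]
  [ 0.2550   0.3525   0.7600]
(I − A)⁻¹ = adj(I−A) / det(I−A) ≈
  [   1.4423     0.8173     0.7692]
  [   0.6410     1.4744     0.3419]
  [   0.5449     0.7532     1.6239]
Δx = (I − A)⁻¹ Δd with Δd having +100 in the Sector 1 component and 0 elsewhere.
So Δx_3 = L_31 · (+100), where L_31 = adj(I−A)_31 / det(I−A) = 0.2550 / 0.4680.
Δx_3 = 0.2550 × (+100) / 0.4680 = 25.50 / 0.4680 ≈ 54.49.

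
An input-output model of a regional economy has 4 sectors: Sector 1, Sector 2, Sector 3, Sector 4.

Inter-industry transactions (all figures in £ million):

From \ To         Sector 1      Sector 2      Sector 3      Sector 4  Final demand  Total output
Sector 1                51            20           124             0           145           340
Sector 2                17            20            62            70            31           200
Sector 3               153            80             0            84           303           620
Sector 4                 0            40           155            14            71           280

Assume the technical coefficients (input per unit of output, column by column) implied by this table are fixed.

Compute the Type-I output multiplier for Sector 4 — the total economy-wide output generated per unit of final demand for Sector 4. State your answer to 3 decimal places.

m_4 = 2.670

Technical coefficients a_ij = z_ij / X_j:
  a_11 = 51/340 = 0.15, a_21 = 17/340 = 0.05, a_31 = 153/340 = 0.45, a_41 = 0/340 = 0.00
  a_12 = 20/200 = 0.10, a_22 = 20/200 = 0.10, a_32 = 80/200 = 0.40, a_42 = 40/200 = 0.20
  a_13 = 124/620 = 0.20, a_23 = 62/620 = 0.10, a_33 = 0/620 = 0.00, a_43 = 155/620 = 0.25
  a_14 = 0/280 = 0.00, a_24 = 70/280 = 0.25, a_34 = 84/280 = 0.30, a_44 = 14/280 = 0.05
I − A =
  [   0.85    -0.10    -0.20     0.00]
  [  -0.05     0.90    -0.10    -0.25]
  [  -0.45    -0.40     1.00    -0.30]
  [   0.00    -0.20    -0.25     0.95]
Compute the cofactors C_ij = (−1)^(i+j)·(3×3 minor ij) of I−A; the adjugate is their transpose:
adj(I−A) = Cᵀ =
  [ 0.668500   0.175500   0.176750   0.102000]
  [ 0.114625   0.658250   0.143375   0.218500]
  [ 0.384250   0.416750   0.679500   0.324250]
  [ 0.125250   0.248250   0.209000   0.636500]
det(I−A) = Σ_j (I−A)_1j·C_1j = (0.85)(0.668500) + (-0.10)(0.114625) + (-0.20)(0.384250) + (0.00)(0.125250) = 0.4799125
(I − A)⁻¹ = adj(I−A) / det(I−A) ≈
  [   1.3930     0.3657     0.3683     0.2125]
  [   0.2388     1.3716     0.2988     0.4553]
  [   0.8007     0.8684     1.4159     0.6756]
  [   0.2610     0.5173     0.4355     1.3263]
The output multiplier for sector j is the column-j sum of the Leontief inverse (I − A)⁻¹ = adj(I−A) / det(I−A).
Column 4 of adj(I−A): (0.102000, 0.218500, 0.324250, 0.636500); det(I−A) = 0.4799125.
m_4 = (0.102000 + 0.218500 + 0.324250 + 0.636500) / 0.4799125 = 1.28125 / 0.4799125 ≈ 2.670.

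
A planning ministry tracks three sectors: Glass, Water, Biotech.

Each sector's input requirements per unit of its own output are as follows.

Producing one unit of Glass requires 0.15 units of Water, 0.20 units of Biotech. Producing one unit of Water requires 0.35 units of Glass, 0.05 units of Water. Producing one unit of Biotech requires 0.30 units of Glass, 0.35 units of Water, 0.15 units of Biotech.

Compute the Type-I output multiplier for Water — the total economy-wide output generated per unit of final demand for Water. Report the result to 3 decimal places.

m_2 = 1.699

I − A =
  [   1.00    -0.35    -0.30]
  [  -0.15     0.95    -0.35]
  [  -0.20     0.00     0.85]
Cofactors of I−A, C_ij = (−1)^(i+j)·(minor ij) (rows/columns in the sector order above):
  C_11 = (0.95)(0.85) − (-0.35)(0.00) = 0.8075
  C_12 = −[(-0.15)(0.85) − (-0.35)(-0.20)] = 0.1975
  C_13 = (-0.15)(0.00) − (0.95)(-0.20) = 0.1900
  C_21 = −[(-0.35)(0.85) − (-0.30)(0.00)] = 0.2975
  C_22 = (1.00)(0.85) − (-0.30)(-0.20) = 0.7900
  C_23 = −[(1.00)(0.00) − (-0.35)(-0.20)] = 0.0700
  C_31 = (-0.35)(-0.35) − (-0.30)(0.95) = 0.4075
  C_32 = −[(1.00)(-0.35) − (-0.30)(-0.15)] = 0.3950
  C_33 = (1.00)(0.95) − (-0.35)(-0.15) = 0.8975
det(I−A) = Σ_j (I−A)_1j·C_1j = (1.00)(0.8075) + (-0.35)(0.1975) + (-0.30)(0.1900) = 0.681375
adj(I−A) = Cᵀ =
  [ 0.8075   0.2975   0.4075]
  [ 0.1975   0.7900   0.3950]
  [ 0.1900   0.0700   0.8975]
(I − A)⁻¹ = adj(I−A) / det(I−A) ≈
  [   1.1851     0.4366     0.5981]
  [   0.2899     1.1594     0.5797]
  [   0.2788     0.1027     1.3172]
The output multiplier for sector j is the column-j sum of the Leontief inverse (I − A)⁻¹ = adj(I−A) / det(I−A).
Column 2 of adj(I−A): (0.2975, 0.7900, 0.0700); det(I−A) = 0.681375.
m_2 = (0.2975 + 0.7900 + 0.0700) / 0.681375 = 1.1575 / 0.681375 ≈ 1.699.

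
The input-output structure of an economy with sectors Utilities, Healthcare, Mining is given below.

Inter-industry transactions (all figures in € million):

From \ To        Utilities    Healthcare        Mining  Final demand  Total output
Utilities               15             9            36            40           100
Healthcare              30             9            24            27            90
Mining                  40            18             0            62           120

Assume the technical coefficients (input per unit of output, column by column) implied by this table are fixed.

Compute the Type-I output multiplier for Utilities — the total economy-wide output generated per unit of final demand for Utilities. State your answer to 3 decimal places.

Technical coefficients a_ij = z_ij / X_j:
  a_UU = 15/100 = 0.15, a_HU = 30/100 = 0.30, a_MU = 40/100 = 0.40
  a_UH = 9/90 = 0.10, a_HH = 9/90 = 0.10, a_MH = 18/90 = 0.20
  a_UM = 36/120 = 0.30, a_HM = 24/120 = 0.20, a_MM = 0/120 = 0.00
I − A =
  [   0.85    -0.10    -0.30]
  [  -0.30     0.90    -0.20]
  [  -0.40    -0.20     1.00]
Cofactors of I−A, C_ij = (−1)^(i+j)·(minor ij) (rows/columns in the sector order above):
  C_11 = (0.90)(1.00) − (-0.20)(-0.20) = 0.8600
  C_12 = −[(-0.30)(1.00) − (-0.20)(-0.40)] = 0.3800
  C_13 = (-0.30)(-0.20) − (0.90)(-0.40) = 0.4200
  C_21 = −[(-0.10)(1.00) − (-0.30)(-0.20)] = 0.1600
  C_22 = (0.85)(1.00) − (-0.30)(-0.40) = 0.7300
  C_23 = −[(0.85)(-0.20) − (-0.10)(-0.40)] = 0.2100
  C_31 = (-0.10)(-0.20) − (-0.30)(0.90) = 0.2900
  C_32 = −[(0.85)(-0.20) − (-0.30)(-0.30)] = 0.2600
  C_33 = (0.85)(0.90) − (-0.10)(-0.30) = 0.7350
det(I−A) = Σ_j (I−A)_1j·C_1j = (0.85)(0.8600) + (-0.10)(0.3800) + (-0.30)(0.4200) = 0.5670
adj(I−A) = Cᵀ =
  [ 0.8600   0.1600   0.2900]
  [ 0.3800   0.7300   0.2600]
  [ 0.4200   0.2100   0.7350]
(I − A)⁻¹ = adj(I−A) / det(I−A) ≈
  [   1.5168     0.2822     0.5115]
  [   0.6702     1.2875     0.4586]
  [   0.7407     0.3704     1.2963]
The output multiplier for sector j is the column-j sum of the Leontief inverse (I − A)⁻¹ = adj(I−A) / det(I−A).
Column U of adj(I−A): (0.8600, 0.3800, 0.4200); det(I−A) = 0.5670.
m_U = (0.8600 + 0.3800 + 0.4200) / 0.5670 = 1.66 / 0.5670 ≈ 2.928.

m_U = 2.928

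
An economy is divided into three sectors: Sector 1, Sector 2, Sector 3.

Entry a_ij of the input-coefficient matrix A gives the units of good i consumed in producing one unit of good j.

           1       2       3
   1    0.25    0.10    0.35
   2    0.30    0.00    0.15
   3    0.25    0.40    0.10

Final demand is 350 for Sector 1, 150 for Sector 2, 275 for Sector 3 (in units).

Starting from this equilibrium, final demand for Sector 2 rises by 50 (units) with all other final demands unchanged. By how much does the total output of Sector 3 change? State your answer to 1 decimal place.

Δx_3 = 34.6

I − A =
  [   0.75    -0.10    -0.35]
  [  -0.30     1.00    -0.15]
  [  -0.25    -0.40     0.90]
Cofactors of I−A, C_ij = (−1)^(i+j)·(minor ij) (rows/columns in the sector order above):
  C_11 = (1.00)(0.90) − (-0.15)(-0.40) = 0.8400
  C_12 = −[(-0.30)(0.90) − (-0.15)(-0.25)] = 0.3075
  C_13 = (-0.30)(-0.40) − (1.00)(-0.25) = 0.3700
  C_21 = −[(-0.10)(0.90) − (-0.35)(-0.40)] = 0.2300
  C_22 = (0.75)(0.90) − (-0.35)(-0.25) = 0.5875
  C_23 = −[(0.75)(-0.40) − (-0.10)(-0.25)] = 0.3250
  C_31 = (-0.10)(-0.15) − (-0.35)(1.00) = 0.3650
  C_32 = −[(0.75)(-0.15) − (-0.35)(-0.30)] = 0.2175
  C_33 = (0.75)(1.00) − (-0.10)(-0.30) = 0.7200
det(I−A) = Σ_j (I−A)_1j·C_1j = (0.75)(0.8400) + (-0.10)(0.3075) + (-0.35)(0.3700) = 0.46975
adj(I−A) = Cᵀ =
  [ 0.8400   0.2300   0.3650]
  [ 0.3075   0.5875   0.2175]
  [ 0.3700   0.3250   0.7200]
(I − A)⁻¹ = adj(I−A) / det(I−A) ≈
  [   1.7882     0.4896     0.7770]
  [   0.6546     1.2507     0.4630]
  [   0.7877     0.6919     1.5327]
Δx = (I − A)⁻¹ Δd with Δd having +50 in the Sector 2 component and 0 elsewhere.
So Δx_3 = L_32 · (+50), where L_32 = adj(I−A)_32 / det(I−A) = 0.3250 / 0.46975.
Δx_3 = 0.3250 × (+50) / 0.46975 = 16.25 / 0.46975 ≈ 34.6.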